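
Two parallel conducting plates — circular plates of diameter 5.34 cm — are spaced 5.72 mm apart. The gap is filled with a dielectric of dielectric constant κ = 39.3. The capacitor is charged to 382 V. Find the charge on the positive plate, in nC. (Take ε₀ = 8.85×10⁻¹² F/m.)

Q ≈ 52.0 nC

A = π(5.34/2 cm)² = 2.24×10⁻³ m².
C = κε₀A/d = 39.3 × 8.85×10⁻¹² × 2.24×10⁻³ / 5.72×10⁻³ = 1.36×10⁻¹⁰ F.
Q = CV = 1.36×10⁻¹⁰ × 382 = 5.20×10⁻⁸ C.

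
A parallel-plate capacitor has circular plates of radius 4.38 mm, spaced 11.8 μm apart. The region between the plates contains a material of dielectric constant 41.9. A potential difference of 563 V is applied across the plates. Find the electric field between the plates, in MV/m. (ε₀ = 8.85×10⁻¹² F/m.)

E = V/d = 563 / 1.18×10⁻⁵ = 4.77×10⁷ V/m.

E ≈ 47.7 MV/m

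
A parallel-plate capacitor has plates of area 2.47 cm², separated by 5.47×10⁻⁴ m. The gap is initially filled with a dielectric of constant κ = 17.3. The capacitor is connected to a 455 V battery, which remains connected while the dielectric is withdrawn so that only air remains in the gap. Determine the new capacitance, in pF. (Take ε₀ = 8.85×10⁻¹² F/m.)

A = 2.47 cm² = 2.47×10⁻⁴ m².
Initially C₁ = κε₀A/d = 17.3 × 8.85×10⁻¹² × 2.47×10⁻⁴ / 5.47×10⁻⁴ = 6.91×10⁻¹¹ F.
C = κε₀A/d scales with κ, so C₂/C₁ = 1/κ = 1/17.3 = 0.0578.
C₂ = 0.0578 × 6.91×10⁻¹¹ = 4.00×10⁻¹² F.

C ≈ 4.00 pF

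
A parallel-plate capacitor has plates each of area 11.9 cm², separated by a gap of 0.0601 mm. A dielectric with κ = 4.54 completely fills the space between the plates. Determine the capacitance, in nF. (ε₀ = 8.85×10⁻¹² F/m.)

A = 11.9 cm² = 1.19×10⁻³ m².
C = κε₀A/d = 4.54 × 8.85×10⁻¹² × 1.19×10⁻³ / 6.01×10⁻⁵ = 7.96×10⁻¹⁰ F.

C ≈ 0.796 nF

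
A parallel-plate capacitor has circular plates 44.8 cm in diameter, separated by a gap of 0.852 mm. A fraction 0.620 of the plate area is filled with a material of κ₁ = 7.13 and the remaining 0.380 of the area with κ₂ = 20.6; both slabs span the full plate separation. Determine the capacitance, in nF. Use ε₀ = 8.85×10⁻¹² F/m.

A = π(44.8/2 cm)² = 0.158 m².
Side-by-side slabs ⇒ two capacitors in parallel, each spanning the full gap.
C₁ = κ₁ε₀A₁/d = 7.13 × 8.85×10⁻¹² × 9.77×10⁻² / 8.52×10⁻⁴ = 7.24×10⁻⁹ F.
C₂ = κ₂ε₀A₂/d = 20.6 × 8.85×10⁻¹² × 5.99×10⁻² / 8.52×10⁻⁴ = 1.28×10⁻⁸ F.
C = C₁ + C₂ = 2.01×10⁻⁸ F.

C ≈ 20.1 nF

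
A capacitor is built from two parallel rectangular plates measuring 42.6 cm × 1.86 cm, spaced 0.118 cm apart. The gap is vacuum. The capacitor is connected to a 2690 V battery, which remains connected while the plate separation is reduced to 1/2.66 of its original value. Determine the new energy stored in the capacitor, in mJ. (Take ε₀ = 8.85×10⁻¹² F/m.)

0.572 mJ

A = 42.6 × 1.86 cm² = 7.92×10⁻³ m².
Initially C₁ = ε₀A/d = 8.85×10⁻¹² × 7.92×10⁻³ / 1.18×10⁻³ = 5.94×10⁻¹¹ F.
U₁ = 2.15×10⁻⁴ J.
Battery connected ⇒ V is held fixed. C₂ = 2.66 C₁ and U = ½CV², so U₂/U₁ = C₂/C₁ = 2.66.
U₂ = 2.66 × 2.15×10⁻⁴ = 5.72×10⁻⁴ J.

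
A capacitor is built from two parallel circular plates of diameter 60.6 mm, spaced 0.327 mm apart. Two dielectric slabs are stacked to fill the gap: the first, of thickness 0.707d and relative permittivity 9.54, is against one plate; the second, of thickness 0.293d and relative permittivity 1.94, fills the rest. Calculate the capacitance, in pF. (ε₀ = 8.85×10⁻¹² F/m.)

A = π(60.6/2 mm)² = 2.88×10⁻³ m².
Stacked slabs ⇒ two capacitors in series, each with the full plate area.
C₁ = κ₁ε₀A/d₁ = 9.54 × 8.85×10⁻¹² × 2.88×10⁻³ / 2.31×10⁻⁴ = 1.05×10⁻⁹ F.
C₂ = κ₂ε₀A/d₂ = 1.94 × 8.85×10⁻¹² × 2.88×10⁻³ / 9.58×10⁻⁵ = 5.17×10⁻¹⁰ F.
C = (1/C₁ + 1/C₂)⁻¹ = 3.47×10⁻¹⁰ F.

347 pF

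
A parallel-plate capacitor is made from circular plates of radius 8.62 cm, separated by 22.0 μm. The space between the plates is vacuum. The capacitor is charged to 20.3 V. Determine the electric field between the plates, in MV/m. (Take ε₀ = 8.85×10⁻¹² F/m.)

0.923 MV/m

E = V/d = 20.3 / 2.20×10⁻⁵ = 9.23×10⁵ V/m.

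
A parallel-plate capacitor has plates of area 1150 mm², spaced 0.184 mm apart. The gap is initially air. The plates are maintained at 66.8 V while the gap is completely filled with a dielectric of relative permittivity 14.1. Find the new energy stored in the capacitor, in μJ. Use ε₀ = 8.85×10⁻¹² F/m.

A = 1150 mm² = 1.15×10⁻³ m².
Initially C₁ = ε₀A/d = 8.85×10⁻¹² × 1.15×10⁻³ / 1.84×10⁻⁴ = 5.53×10⁻¹¹ F.
U₁ = 1.23×10⁻⁷ J.
Battery connected ⇒ V is held fixed. C₂ = 14.1 C₁ and U = ½CV², so U₂/U₁ = C₂/C₁ = 14.1.
U₂ = 14.1 × 1.23×10⁻⁷ = 1.74×10⁻⁶ J.

1.74 μJ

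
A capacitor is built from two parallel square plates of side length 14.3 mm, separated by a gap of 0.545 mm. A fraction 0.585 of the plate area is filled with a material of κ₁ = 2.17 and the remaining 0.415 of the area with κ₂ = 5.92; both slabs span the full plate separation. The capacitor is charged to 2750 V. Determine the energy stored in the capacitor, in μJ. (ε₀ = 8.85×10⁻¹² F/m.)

U ≈ 46.8 μJ

A = (14.3 mm)² = 2.04×10⁻⁴ m².
Side-by-side slabs ⇒ two capacitors in parallel, each spanning the full gap.
C₁ = κ₁ε₀A₁/d = 2.17 × 8.85×10⁻¹² × 1.20×10⁻⁴ / 5.45×10⁻⁴ = 4.22×10⁻¹² F.
C₂ = κ₂ε₀A₂/d = 5.92 × 8.85×10⁻¹² × 8.49×10⁻⁵ / 5.45×10⁻⁴ = 8.16×10⁻¹² F.
C = C₁ + C₂ = 1.24×10⁻¹¹ F.
U = ½CV² = ½ × 1.24×10⁻¹¹ × (2750)² = 4.68×10⁻⁵ J.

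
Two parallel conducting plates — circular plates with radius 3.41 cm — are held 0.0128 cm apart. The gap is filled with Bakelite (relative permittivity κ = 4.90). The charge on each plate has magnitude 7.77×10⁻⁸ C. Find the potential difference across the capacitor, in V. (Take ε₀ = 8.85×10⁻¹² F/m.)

62.8 V

A = π(3.41 cm)² = 3.65×10⁻³ m².
C = κε₀A/d = 4.90 × 8.85×10⁻¹² × 3.65×10⁻³ / 1.28×10⁻⁴ = 1.24×10⁻⁹ F.
V = Q/C = 7.77×10⁻⁸ / 1.24×10⁻⁹ = 62.8 V.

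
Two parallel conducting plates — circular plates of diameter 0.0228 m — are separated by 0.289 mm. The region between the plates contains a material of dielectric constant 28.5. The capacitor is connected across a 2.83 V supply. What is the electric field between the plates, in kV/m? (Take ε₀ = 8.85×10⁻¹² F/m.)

9.79 kV/m

E = V/d = 2.83 / 2.89×10⁻⁴ = 9.79×10³ V/m.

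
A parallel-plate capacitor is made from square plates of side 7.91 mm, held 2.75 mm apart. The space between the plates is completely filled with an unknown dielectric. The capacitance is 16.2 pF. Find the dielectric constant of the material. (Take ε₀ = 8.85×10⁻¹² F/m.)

A = (7.91 mm)² = 6.26×10⁻⁵ m².
κ = Cd/(ε₀A) = 1.62×10⁻¹¹ × 2.75×10⁻³ / (8.85×10⁻¹² × 6.26×10⁻⁵) = 80.5.

κ ≈ 80.5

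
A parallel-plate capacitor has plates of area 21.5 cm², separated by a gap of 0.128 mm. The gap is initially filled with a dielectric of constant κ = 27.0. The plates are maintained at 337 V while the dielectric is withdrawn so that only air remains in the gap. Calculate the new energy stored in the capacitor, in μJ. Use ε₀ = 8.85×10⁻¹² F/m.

U ≈ 8.44 μJ

A = 21.5 cm² = 2.15×10⁻³ m².
Initially C₁ = κε₀A/d = 27.0 × 8.85×10⁻¹² × 2.15×10⁻³ / 1.28×10⁻⁴ = 4.01×10⁻⁹ F.
U₁ = 2.28×10⁻⁴ J.
Battery connected ⇒ V is held fixed. C₂ = 0.0370 C₁ and U = ½CV², so U₂/U₁ = C₂/C₁ = 0.0370.
U₂ = 0.0370 × 2.28×10⁻⁴ = 8.44×10⁻⁶ J.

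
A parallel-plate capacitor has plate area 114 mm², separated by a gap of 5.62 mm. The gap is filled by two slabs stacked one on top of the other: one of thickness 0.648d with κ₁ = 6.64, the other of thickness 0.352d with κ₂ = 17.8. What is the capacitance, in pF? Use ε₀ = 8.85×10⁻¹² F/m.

A = 114 mm² = 1.14×10⁻⁴ m².
Stacked slabs ⇒ two capacitors in series, each with the full plate area.
C₁ = κ₁ε₀A/d₁ = 6.64 × 8.85×10⁻¹² × 1.14×10⁻⁴ / 3.64×10⁻³ = 1.84×10⁻¹² F.
C₂ = κ₂ε₀A/d₂ = 17.8 × 8.85×10⁻¹² × 1.14×10⁻⁴ / 1.98×10⁻³ = 9.08×10⁻¹² F.
C = (1/C₁ + 1/C₂)⁻¹ = 1.53×10⁻¹² F.

1.53 pF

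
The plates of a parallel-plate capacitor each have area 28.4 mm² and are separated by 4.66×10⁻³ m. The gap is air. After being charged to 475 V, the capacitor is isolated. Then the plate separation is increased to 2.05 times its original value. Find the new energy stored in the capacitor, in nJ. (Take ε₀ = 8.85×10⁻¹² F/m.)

A = 28.4 mm² = 2.84×10⁻⁵ m².
Initially C₁ = ε₀A/d = 8.85×10⁻¹² × 2.84×10⁻⁵ / 4.66×10⁻³ = 5.39×10⁻¹⁴ F.
U₁ = 6.08×10⁻⁹ J.
Isolated ⇒ Q is held fixed. C₂ = 0.488 C₁ and U = Q²/(2C), so U₂/U₁ = C₁/C₂ = 2.05.
U₂ = 2.05 × 6.08×10⁻⁹ = 1.25×10⁻⁸ J.

U ≈ 12.5 nJ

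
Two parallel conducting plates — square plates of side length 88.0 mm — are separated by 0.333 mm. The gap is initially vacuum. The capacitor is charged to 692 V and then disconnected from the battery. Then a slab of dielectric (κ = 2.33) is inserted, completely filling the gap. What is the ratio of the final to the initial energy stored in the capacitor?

U₂/U₁ ≈ 0.429

Isolated ⇒ Q is held fixed.
C₂ = 2.33 C₁ and U = Q²/(2C), so U₂/U₁ = C₁/C₂ = 0.429.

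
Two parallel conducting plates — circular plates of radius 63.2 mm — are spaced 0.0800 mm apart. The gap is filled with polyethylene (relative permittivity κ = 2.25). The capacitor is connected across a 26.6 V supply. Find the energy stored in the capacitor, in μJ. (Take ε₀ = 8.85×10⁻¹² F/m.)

A = π(63.2 mm)² = 1.25×10⁻² m².
C = κε₀A/d = 2.25 × 8.85×10⁻¹² × 1.25×10⁻² / 8.00×10⁻⁵ = 3.12×10⁻⁹ F.
U = ½CV² = ½ × 3.12×10⁻⁹ × (26.6)² = 1.10×10⁻⁶ J.

1.10 μJ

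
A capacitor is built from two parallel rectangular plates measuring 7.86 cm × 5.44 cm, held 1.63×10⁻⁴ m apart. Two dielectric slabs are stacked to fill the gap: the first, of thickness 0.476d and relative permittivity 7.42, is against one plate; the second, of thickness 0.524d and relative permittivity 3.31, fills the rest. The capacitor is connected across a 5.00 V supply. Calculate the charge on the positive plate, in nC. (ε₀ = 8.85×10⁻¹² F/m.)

A = 7.86 × 5.44 cm² = 4.28×10⁻³ m².
Stacked slabs ⇒ two capacitors in series, each with the full plate area.
C₁ = κ₁ε₀A/d₁ = 7.42 × 8.85×10⁻¹² × 4.28×10⁻³ / 7.76×10⁻⁵ = 3.62×10⁻⁹ F.
C₂ = κ₂ε₀A/d₂ = 3.31 × 8.85×10⁻¹² × 4.28×10⁻³ / 8.54×10⁻⁵ = 1.47×10⁻⁹ F.
C = (1/C₁ + 1/C₂)⁻¹ = 1.04×10⁻⁹ F.
Q = CV = 1.04×10⁻⁹ × 5.00 = 5.22×10⁻⁹ C.

Q ≈ 5.22 nC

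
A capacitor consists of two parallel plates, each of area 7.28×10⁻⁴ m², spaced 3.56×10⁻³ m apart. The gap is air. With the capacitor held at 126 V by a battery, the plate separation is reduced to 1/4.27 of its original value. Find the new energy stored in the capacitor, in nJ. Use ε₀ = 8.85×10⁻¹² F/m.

61.3 nJ

Initially C₁ = ε₀A/d = 8.85×10⁻¹² × 7.28×10⁻⁴ / 3.56×10⁻³ = 1.81×10⁻¹² F.
U₁ = 1.44×10⁻⁸ J.
Battery connected ⇒ V is held fixed. C₂ = 4.27 C₁ and U = ½CV², so U₂/U₁ = C₂/C₁ = 4.27.
U₂ = 4.27 × 1.44×10⁻⁸ = 6.13×10⁻⁸ J.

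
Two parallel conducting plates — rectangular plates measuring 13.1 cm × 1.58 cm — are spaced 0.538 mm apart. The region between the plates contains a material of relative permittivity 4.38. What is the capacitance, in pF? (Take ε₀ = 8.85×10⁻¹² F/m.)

A = 13.1 × 1.58 cm² = 2.07×10⁻³ m².
C = κε₀A/d = 4.38 × 8.85×10⁻¹² × 2.07×10⁻³ / 5.38×10⁻⁴ = 1.49×10⁻¹⁰ F.

149 pF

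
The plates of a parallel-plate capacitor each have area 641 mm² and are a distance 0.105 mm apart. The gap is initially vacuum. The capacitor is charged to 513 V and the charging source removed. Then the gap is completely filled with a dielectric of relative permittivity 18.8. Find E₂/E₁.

E₂/E₁ ≈ 0.0532

Isolated ⇒ Q is held fixed.
V₂ = Q/C₂ = V₁/18.8; E = V/d, so E₂/E₁ = (V₂/V₁)(d₁/d₂) = 0.0532.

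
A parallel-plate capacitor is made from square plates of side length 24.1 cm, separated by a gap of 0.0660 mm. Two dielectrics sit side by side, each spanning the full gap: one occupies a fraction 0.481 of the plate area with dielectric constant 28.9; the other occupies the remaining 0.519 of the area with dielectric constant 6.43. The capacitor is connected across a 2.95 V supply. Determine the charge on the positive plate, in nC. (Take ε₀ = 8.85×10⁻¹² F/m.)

Q ≈ 396 nC

A = (24.1 cm)² = 5.81×10⁻² m².
Side-by-side slabs ⇒ two capacitors in parallel, each spanning the full gap.
C₁ = κ₁ε₀A₁/d = 28.9 × 8.85×10⁻¹² × 2.79×10⁻² / 6.60×10⁻⁵ = 1.08×10⁻⁷ F.
C₂ = κ₂ε₀A₂/d = 6.43 × 8.85×10⁻¹² × 3.01×10⁻² / 6.60×10⁻⁵ = 2.60×10⁻⁸ F.
C = C₁ + C₂ = 1.34×10⁻⁷ F.
Q = CV = 1.34×10⁻⁷ × 2.95 = 3.96×10⁻⁷ C.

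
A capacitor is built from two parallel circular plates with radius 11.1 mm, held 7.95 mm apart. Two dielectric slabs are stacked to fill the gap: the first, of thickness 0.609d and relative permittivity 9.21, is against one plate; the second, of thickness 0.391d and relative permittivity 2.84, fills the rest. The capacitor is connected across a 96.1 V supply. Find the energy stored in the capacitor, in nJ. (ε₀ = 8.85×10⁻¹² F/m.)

A = π(11.1 mm)² = 3.87×10⁻⁴ m².
Stacked slabs ⇒ two capacitors in series, each with the full plate area.
C₁ = κ₁ε₀A/d₁ = 9.21 × 8.85×10⁻¹² × 3.87×10⁻⁴ / 4.84×10⁻³ = 6.52×10⁻¹² F.
C₂ = κ₂ε₀A/d₂ = 2.84 × 8.85×10⁻¹² × 3.87×10⁻⁴ / 3.11×10⁻³ = 3.13×10⁻¹² F.
C = (1/C₁ + 1/C₂)⁻¹ = 2.11×10⁻¹² F.
U = ½CV² = ½ × 2.11×10⁻¹² × (96.1)² = 9.76×10⁻⁹ J.

U ≈ 9.76 nJ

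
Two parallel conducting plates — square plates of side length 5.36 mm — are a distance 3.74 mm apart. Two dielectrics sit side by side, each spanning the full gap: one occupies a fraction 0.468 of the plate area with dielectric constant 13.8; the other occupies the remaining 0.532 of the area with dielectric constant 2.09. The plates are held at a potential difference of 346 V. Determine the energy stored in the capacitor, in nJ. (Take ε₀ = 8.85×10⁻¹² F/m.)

A = (5.36 mm)² = 2.87×10⁻⁵ m².
Side-by-side slabs ⇒ two capacitors in parallel, each spanning the full gap.
C₁ = κ₁ε₀A₁/d = 13.8 × 8.85×10⁻¹² × 1.34×10⁻⁵ / 3.74×10⁻³ = 4.39×10⁻¹³ F.
C₂ = κ₂ε₀A₂/d = 2.09 × 8.85×10⁻¹² × 1.53×10⁻⁵ / 3.74×10⁻³ = 7.56×10⁻¹⁴ F.
C = C₁ + C₂ = 5.15×10⁻¹³ F.
U = ½CV² = ½ × 5.15×10⁻¹³ × (346)² = 3.08×10⁻⁸ J.

30.8 nJ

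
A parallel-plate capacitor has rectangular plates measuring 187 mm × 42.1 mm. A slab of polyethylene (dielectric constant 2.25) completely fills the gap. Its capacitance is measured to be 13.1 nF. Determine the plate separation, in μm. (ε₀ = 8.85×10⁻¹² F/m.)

12.0 μm

A = 187 × 42.1 mm² = 7.87×10⁻³ m².
d = κε₀A/C = 2.25 × 8.85×10⁻¹² × 7.87×10⁻³ / 1.31×10⁻⁸ = 1.20×10⁻⁵ m.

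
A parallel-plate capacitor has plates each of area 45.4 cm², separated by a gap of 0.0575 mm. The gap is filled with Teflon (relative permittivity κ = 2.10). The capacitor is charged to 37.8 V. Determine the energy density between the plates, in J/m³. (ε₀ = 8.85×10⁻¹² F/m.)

4.02 J/m³

E = V/d = 37.8 / 5.75×10⁻⁵ = 6.57×10⁵ V/m.
u = ½κε₀E² = ½ × 2.10 × 8.85×10⁻¹² × (6.57×10⁵)² = 4.02 J/m³.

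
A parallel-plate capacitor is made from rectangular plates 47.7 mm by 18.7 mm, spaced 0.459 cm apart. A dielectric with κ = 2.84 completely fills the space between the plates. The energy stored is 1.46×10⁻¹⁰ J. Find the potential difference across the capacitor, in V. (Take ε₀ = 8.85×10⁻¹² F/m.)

V ≈ 7.73 V

A = 47.7 × 18.7 mm² = 8.92×10⁻⁴ m².
C = κε₀A/d = 2.84 × 8.85×10⁻¹² × 8.92×10⁻⁴ / 4.59×10⁻³ = 4.88×10⁻¹² F.
V = √(2U/C) = √(2 × 1.46×10⁻¹⁰ / 4.88×10⁻¹²) = 7.73 V.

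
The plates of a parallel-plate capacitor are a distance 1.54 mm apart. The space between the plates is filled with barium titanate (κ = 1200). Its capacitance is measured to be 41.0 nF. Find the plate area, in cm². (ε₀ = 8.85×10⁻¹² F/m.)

A = Cd/(κε₀) = 4.10×10⁻⁸ × 1.54×10⁻³ / (1200 × 8.85×10⁻¹²) = 5.95×10⁻³ m².

A ≈ 59.5 cm²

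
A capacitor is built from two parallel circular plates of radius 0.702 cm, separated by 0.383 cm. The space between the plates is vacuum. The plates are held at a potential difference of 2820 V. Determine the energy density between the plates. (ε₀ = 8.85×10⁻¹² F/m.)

E = V/d = 2820 / 3.83×10⁻³ = 7.36×10⁵ V/m.
u = ½ε₀E² = ½ × 8.85×10⁻¹² × (7.36×10⁵)² = 2.40 J/m³.

u ≈ 2.40 J/m³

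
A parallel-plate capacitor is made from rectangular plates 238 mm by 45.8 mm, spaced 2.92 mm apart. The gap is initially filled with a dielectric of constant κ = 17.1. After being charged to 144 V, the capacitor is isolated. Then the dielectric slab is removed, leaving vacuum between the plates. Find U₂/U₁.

Isolated ⇒ Q is held fixed.
C₂ = 0.0585 C₁ and U = Q²/(2C), so U₂/U₁ = C₁/C₂ = 17.1.

17.1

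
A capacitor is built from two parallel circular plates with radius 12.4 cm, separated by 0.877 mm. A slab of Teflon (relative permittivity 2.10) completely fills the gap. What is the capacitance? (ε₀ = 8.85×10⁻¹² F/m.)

A = π(12.4 cm)² = 4.83×10⁻² m².
C = κε₀A/d = 2.10 × 8.85×10⁻¹² × 4.83×10⁻² / 8.77×10⁻⁴ = 1.02×10⁻⁹ F.

C ≈ 1.02 nF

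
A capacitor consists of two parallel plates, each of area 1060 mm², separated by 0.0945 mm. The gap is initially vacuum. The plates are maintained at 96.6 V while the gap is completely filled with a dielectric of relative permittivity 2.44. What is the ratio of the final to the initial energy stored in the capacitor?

2.44

Battery connected ⇒ V is held fixed.
C₂ = 2.44 C₁ and U = ½CV², so U₂/U₁ = C₂/C₁ = 2.44.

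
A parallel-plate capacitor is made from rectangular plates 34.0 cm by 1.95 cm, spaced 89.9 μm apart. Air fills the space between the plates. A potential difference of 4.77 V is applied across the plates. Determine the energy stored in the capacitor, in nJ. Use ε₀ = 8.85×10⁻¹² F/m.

A = 34.0 × 1.95 cm² = 6.63×10⁻³ m².
C = ε₀A/d = 8.85×10⁻¹² × 6.63×10⁻³ / 8.99×10⁻⁵ = 6.53×10⁻¹⁰ F.
U = ½CV² = ½ × 6.53×10⁻¹⁰ × (4.77)² = 7.43×10⁻⁹ J.

U ≈ 7.43 nJ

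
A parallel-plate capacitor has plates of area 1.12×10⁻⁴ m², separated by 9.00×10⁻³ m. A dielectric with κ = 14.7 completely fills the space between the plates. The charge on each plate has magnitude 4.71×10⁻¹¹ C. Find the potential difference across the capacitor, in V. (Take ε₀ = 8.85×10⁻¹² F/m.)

29.1 V

C = κε₀A/d = 14.7 × 8.85×10⁻¹² × 1.12×10⁻⁴ / 9.00×10⁻³ = 1.62×10⁻¹² F.
V = Q/C = 4.71×10⁻¹¹ / 1.62×10⁻¹² = 29.1 V.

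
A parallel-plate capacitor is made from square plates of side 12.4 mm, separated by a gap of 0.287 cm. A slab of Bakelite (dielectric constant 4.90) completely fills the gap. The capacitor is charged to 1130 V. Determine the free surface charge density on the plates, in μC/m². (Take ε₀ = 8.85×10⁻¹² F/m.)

A = (12.4 mm)² = 1.54×10⁻⁴ m².
C = κε₀A/d = 4.90 × 8.85×10⁻¹² × 1.54×10⁻⁴ / 2.87×10⁻³ = 2.32×10⁻¹² F.
σ = Q/A = CV/A = 2.32×10⁻¹² × 1130 / 1.54×10⁻⁴ = 1.71×10⁻⁵ C/m².

σ ≈ 17.1 μC/m²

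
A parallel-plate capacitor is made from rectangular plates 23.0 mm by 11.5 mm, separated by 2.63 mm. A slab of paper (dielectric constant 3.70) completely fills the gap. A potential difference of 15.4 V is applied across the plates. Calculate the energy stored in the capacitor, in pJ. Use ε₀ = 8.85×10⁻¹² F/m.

U ≈ 391 pJ

A = 23.0 × 11.5 mm² = 2.65×10⁻⁴ m².
C = κε₀A/d = 3.70 × 8.85×10⁻¹² × 2.65×10⁻⁴ / 2.63×10⁻³ = 3.29×10⁻¹² F.
U = ½CV² = ½ × 3.29×10⁻¹² × (15.4)² = 3.91×10⁻¹⁰ J.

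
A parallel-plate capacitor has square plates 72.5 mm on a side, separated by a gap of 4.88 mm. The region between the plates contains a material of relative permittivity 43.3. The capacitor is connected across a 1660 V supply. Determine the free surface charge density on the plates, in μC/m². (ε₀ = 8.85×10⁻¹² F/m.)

A = (72.5 mm)² = 5.26×10⁻³ m².
C = κε₀A/d = 43.3 × 8.85×10⁻¹² × 5.26×10⁻³ / 4.88×10⁻³ = 4.13×10⁻¹⁰ F.
σ = Q/A = CV/A = 4.13×10⁻¹⁰ × 1660 / 5.26×10⁻³ = 1.30×10⁻⁴ C/m².

σ ≈ 130 μC/m²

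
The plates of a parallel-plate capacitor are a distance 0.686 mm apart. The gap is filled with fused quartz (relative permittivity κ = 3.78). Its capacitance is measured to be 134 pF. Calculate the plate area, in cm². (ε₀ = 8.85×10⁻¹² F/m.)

A = Cd/(κε₀) = 1.34×10⁻¹⁰ × 6.86×10⁻⁴ / (3.78 × 8.85×10⁻¹²) = 2.75×10⁻³ m².

A ≈ 27.5 cm²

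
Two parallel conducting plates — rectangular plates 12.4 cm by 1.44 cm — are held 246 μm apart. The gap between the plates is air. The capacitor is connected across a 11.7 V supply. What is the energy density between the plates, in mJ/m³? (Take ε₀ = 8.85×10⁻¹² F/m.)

10.0 mJ/m³

E = V/d = 11.7 / 2.46×10⁻⁴ = 4.76×10⁴ V/m.
u = ½ε₀E² = ½ × 8.85×10⁻¹² × (4.76×10⁴)² = 1.00×10⁻² J/m³.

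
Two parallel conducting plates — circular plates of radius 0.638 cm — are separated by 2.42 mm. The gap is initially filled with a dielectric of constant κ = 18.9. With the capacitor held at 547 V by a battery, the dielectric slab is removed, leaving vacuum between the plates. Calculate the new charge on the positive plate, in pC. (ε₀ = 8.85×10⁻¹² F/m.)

Q ≈ 256 pC

A = π(0.638 cm)² = 1.28×10⁻⁴ m².
Initially C₁ = κε₀A/d = 18.9 × 8.85×10⁻¹² × 1.28×10⁻⁴ / 2.42×10⁻³ = 8.84×10⁻¹² F.
Q₁ = 4.83×10⁻⁹ C.
Battery connected ⇒ V is held fixed. C₂ = 0.0529 C₁ and Q = CV, so Q₂/Q₁ = C₂/C₁ = 0.0529.
Q₂ = 0.0529 × 4.83×10⁻⁹ = 2.56×10⁻¹⁰ C.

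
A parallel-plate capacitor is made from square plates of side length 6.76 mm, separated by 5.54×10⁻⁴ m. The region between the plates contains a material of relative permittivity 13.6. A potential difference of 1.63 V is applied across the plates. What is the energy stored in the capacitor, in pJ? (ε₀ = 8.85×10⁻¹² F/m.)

A = (6.76 mm)² = 4.57×10⁻⁵ m².
C = κε₀A/d = 13.6 × 8.85×10⁻¹² × 4.57×10⁻⁵ / 5.54×10⁻⁴ = 9.93×10⁻¹² F.
U = ½CV² = ½ × 9.93×10⁻¹² × (1.63)² = 1.32×10⁻¹¹ J.

13.2 pJ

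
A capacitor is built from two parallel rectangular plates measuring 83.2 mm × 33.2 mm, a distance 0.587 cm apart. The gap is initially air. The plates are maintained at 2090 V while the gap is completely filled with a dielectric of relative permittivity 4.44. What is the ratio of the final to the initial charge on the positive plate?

Q₂/Q₁ ≈ 4.44

Battery connected ⇒ V is held fixed.
C₂ = 4.44 C₁ and Q = CV, so Q₂/Q₁ = C₂/C₁ = 4.44.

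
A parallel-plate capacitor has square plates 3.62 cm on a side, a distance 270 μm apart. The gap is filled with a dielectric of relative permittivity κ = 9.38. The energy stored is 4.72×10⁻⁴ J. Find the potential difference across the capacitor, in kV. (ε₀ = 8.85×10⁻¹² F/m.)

V ≈ 1.53 kV

A = (3.62 cm)² = 1.31×10⁻³ m².
C = κε₀A/d = 9.38 × 8.85×10⁻¹² × 1.31×10⁻³ / 2.70×10⁻⁴ = 4.03×10⁻¹⁰ F.
V = √(2U/C) = √(2 × 4.72×10⁻⁴ / 4.03×10⁻¹⁰) = 1.53×10³ V.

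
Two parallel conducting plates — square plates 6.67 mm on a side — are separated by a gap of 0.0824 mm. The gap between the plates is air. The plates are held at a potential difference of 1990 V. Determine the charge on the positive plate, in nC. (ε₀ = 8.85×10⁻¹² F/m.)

A = (6.67 mm)² = 4.45×10⁻⁵ m².
C = ε₀A/d = 8.85×10⁻¹² × 4.45×10⁻⁵ / 8.24×10⁻⁵ = 4.78×10⁻¹² F.
Q = CV = 4.78×10⁻¹² × 1990 = 9.51×10⁻⁹ C.

Q ≈ 9.51 nC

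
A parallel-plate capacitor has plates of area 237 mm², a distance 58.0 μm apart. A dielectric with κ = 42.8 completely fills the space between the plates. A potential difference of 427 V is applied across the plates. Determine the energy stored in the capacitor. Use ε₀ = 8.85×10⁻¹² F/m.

141 μJ

A = 237 mm² = 2.37×10⁻⁴ m².
C = κε₀A/d = 42.8 × 8.85×10⁻¹² × 2.37×10⁻⁴ / 5.80×10⁻⁵ = 1.55×10⁻⁹ F.
U = ½CV² = ½ × 1.55×10⁻⁹ × (427)² = 1.41×10⁻⁴ J.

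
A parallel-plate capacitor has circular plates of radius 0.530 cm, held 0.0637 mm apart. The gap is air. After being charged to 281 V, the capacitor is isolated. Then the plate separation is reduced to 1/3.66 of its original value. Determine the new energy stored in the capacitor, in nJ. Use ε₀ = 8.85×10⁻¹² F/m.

U ≈ 132 nJ

A = π(0.530 cm)² = 8.82×10⁻⁵ m².
Initially C₁ = ε₀A/d = 8.85×10⁻¹² × 8.82×10⁻⁵ / 6.37×10⁻⁵ = 1.23×10⁻¹¹ F.
U₁ = 4.84×10⁻⁷ J.
Isolated ⇒ Q is held fixed. C₂ = 3.66 C₁ and U = Q²/(2C), so U₂/U₁ = C₁/C₂ = 0.273.
U₂ = 0.273 × 4.84×10⁻⁷ = 1.32×10⁻⁷ J.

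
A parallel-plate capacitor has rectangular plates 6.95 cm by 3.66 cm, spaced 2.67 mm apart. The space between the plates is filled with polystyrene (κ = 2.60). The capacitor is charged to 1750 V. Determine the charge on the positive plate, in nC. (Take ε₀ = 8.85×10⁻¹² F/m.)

Q ≈ 38.4 nC

A = 6.95 × 3.66 cm² = 2.54×10⁻³ m².
C = κε₀A/d = 2.60 × 8.85×10⁻¹² × 2.54×10⁻³ / 2.67×10⁻³ = 2.19×10⁻¹¹ F.
Q = CV = 2.19×10⁻¹¹ × 1750 = 3.84×10⁻⁸ C.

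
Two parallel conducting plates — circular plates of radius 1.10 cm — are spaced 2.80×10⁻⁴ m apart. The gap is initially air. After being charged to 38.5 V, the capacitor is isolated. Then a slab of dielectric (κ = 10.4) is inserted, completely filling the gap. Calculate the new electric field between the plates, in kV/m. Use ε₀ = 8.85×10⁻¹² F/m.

E ≈ 13.2 kV/m

A = π(1.10 cm)² = 3.80×10⁻⁴ m².
Initially C₁ = ε₀A/d = 8.85×10⁻¹² × 3.80×10⁻⁴ / 2.80×10⁻⁴ = 1.20×10⁻¹¹ F.
E₁ = 1.38×10⁵ V/m.
Isolated ⇒ Q is held fixed. V₂ = Q/C₂ = V₁/10.4; E = V/d, so E₂/E₁ = (V₂/V₁)(d₁/d₂) = 0.0962.
E₂ = 0.0962 × 1.38×10⁵ = 1.32×10⁴ V/m.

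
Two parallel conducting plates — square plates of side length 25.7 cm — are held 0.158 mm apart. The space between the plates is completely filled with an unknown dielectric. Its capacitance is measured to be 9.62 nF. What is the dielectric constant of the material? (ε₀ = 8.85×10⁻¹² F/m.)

κ ≈ 2.60

A = (25.7 cm)² = 6.60×10⁻² m².
κ = Cd/(ε₀A) = 9.62×10⁻⁹ × 1.58×10⁻⁴ / (8.85×10⁻¹² × 6.60×10⁻²) = 2.60.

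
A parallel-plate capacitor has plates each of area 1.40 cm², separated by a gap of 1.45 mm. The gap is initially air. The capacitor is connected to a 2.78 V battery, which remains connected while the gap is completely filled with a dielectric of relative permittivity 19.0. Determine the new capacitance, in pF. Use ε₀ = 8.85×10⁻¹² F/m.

C ≈ 16.2 pF

A = 1.40 cm² = 1.40×10⁻⁴ m².
Initially C₁ = ε₀A/d = 8.85×10⁻¹² × 1.40×10⁻⁴ / 1.45×10⁻³ = 8.54×10⁻¹³ F.
C = κε₀A/d scales with κ, so C₂/C₁ = κ = 19.0.
C₂ = 19.0 × 8.54×10⁻¹³ = 1.62×10⁻¹¹ F.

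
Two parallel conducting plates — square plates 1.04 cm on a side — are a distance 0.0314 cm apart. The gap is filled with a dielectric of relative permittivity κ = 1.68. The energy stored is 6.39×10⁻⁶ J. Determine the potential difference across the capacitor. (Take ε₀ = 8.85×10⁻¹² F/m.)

1.58 kV

A = (1.04 cm)² = 1.08×10⁻⁴ m².
C = κε₀A/d = 1.68 × 8.85×10⁻¹² × 1.08×10⁻⁴ / 3.14×10⁻⁴ = 5.12×10⁻¹² F.
V = √(2U/C) = √(2 × 6.39×10⁻⁶ / 5.12×10⁻¹²) = 1.58×10³ V.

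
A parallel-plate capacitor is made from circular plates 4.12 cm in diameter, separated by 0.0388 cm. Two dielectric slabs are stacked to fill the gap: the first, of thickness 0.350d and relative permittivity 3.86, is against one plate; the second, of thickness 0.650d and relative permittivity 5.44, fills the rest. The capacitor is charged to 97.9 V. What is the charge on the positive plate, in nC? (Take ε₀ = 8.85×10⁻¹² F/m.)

Q ≈ 14.2 nC

A = π(4.12/2 cm)² = 1.33×10⁻³ m².
Stacked slabs ⇒ two capacitors in series, each with the full plate area.
C₁ = κ₁ε₀A/d₁ = 3.86 × 8.85×10⁻¹² × 1.33×10⁻³ / 1.36×10⁻⁴ = 3.35×10⁻¹⁰ F.
C₂ = κ₂ε₀A/d₂ = 5.44 × 8.85×10⁻¹² × 1.33×10⁻³ / 2.52×10⁻⁴ = 2.54×10⁻¹⁰ F.
C = (1/C₁ + 1/C₂)⁻¹ = 1.45×10⁻¹⁰ F.
Q = CV = 1.45×10⁻¹⁰ × 97.9 = 1.42×10⁻⁸ C.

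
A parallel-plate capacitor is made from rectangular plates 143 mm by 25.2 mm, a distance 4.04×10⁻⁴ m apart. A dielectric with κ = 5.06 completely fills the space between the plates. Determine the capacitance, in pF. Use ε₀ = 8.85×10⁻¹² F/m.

A = 143 × 25.2 mm² = 3.60×10⁻³ m².
C = κε₀A/d = 5.06 × 8.85×10⁻¹² × 3.60×10⁻³ / 4.04×10⁻⁴ = 3.99×10⁻¹⁰ F.

399 pF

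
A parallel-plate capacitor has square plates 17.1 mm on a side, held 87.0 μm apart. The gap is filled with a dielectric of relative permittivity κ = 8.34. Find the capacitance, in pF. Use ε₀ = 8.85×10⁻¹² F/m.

248 pF

A = (17.1 mm)² = 2.92×10⁻⁴ m².
C = κε₀A/d = 8.34 × 8.85×10⁻¹² × 2.92×10⁻⁴ / 8.70×10⁻⁵ = 2.48×10⁻¹⁰ F.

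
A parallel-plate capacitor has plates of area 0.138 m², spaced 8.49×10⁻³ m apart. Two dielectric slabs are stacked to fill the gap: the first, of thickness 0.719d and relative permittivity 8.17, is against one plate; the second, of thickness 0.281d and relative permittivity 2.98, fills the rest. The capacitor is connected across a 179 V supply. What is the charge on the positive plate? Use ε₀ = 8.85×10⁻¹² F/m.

Stacked slabs ⇒ two capacitors in series, each with the full plate area.
C₁ = κ₁ε₀A/d₁ = 8.17 × 8.85×10⁻¹² × 0.138 / 6.10×10⁻³ = 1.63×10⁻⁹ F.
C₂ = κ₂ε₀A/d₂ = 2.98 × 8.85×10⁻¹² × 0.138 / 2.39×10⁻³ = 1.53×10⁻⁹ F.
C = (1/C₁ + 1/C₂)⁻¹ = 7.89×10⁻¹⁰ F.
Q = CV = 7.89×10⁻¹⁰ × 179 = 1.41×10⁻⁷ C.

141 nC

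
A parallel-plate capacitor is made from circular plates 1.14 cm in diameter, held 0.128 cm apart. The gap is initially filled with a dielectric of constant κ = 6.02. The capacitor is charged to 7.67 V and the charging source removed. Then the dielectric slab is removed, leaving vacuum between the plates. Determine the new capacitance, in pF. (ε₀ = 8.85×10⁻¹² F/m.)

A = π(1.14/2 cm)² = 1.02×10⁻⁴ m².
Initially C₁ = κε₀A/d = 6.02 × 8.85×10⁻¹² × 1.02×10⁻⁴ / 1.28×10⁻³ = 4.25×10⁻¹² F.
C = κε₀A/d scales with κ, so C₂/C₁ = 1/κ = 1/6.02 = 0.166.
C₂ = 0.166 × 4.25×10⁻¹² = 7.06×10⁻¹³ F.

0.706 pF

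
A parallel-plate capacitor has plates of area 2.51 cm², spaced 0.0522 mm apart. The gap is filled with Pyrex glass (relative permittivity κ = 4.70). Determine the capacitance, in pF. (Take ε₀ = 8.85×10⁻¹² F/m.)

200 pF

A = 2.51 cm² = 2.51×10⁻⁴ m².
C = κε₀A/d = 4.70 × 8.85×10⁻¹² × 2.51×10⁻⁴ / 5.22×10⁻⁵ = 2.00×10⁻¹⁰ F.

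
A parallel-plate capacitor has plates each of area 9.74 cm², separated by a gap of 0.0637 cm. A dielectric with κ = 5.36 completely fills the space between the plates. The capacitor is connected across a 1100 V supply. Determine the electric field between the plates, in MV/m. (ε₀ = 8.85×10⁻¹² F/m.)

E = V/d = 1100 / 6.37×10⁻⁴ = 1.73×10⁶ V/m.

E ≈ 1.73 MV/m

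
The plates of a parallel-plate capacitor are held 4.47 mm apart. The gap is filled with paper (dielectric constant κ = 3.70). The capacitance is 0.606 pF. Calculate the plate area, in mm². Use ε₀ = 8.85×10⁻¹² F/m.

A ≈ 82.7 mm²

A = Cd/(κε₀) = 6.06×10⁻¹³ × 4.47×10⁻³ / (3.70 × 8.85×10⁻¹²) = 8.27×10⁻⁵ m².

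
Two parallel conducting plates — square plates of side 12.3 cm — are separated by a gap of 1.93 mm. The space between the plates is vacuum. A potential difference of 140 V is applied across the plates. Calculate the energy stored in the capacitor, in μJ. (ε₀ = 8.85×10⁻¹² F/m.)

A = (12.3 cm)² = 1.51×10⁻² m².
C = ε₀A/d = 8.85×10⁻¹² × 1.51×10⁻² / 1.93×10⁻³ = 6.94×10⁻¹¹ F.
U = ½CV² = ½ × 6.94×10⁻¹¹ × (140)² = 6.80×10⁻⁷ J.

0.680 μJ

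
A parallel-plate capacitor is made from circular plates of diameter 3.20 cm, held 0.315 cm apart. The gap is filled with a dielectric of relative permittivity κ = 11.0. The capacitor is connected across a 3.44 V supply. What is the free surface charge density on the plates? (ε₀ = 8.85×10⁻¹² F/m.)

106 nC/m²

A = π(3.20/2 cm)² = 8.04×10⁻⁴ m².
C = κε₀A/d = 11.0 × 8.85×10⁻¹² × 8.04×10⁻⁴ / 3.15×10⁻³ = 2.49×10⁻¹¹ F.
σ = Q/A = CV/A = 2.49×10⁻¹¹ × 3.44 / 8.04×10⁻⁴ = 1.06×10⁻⁷ C/m².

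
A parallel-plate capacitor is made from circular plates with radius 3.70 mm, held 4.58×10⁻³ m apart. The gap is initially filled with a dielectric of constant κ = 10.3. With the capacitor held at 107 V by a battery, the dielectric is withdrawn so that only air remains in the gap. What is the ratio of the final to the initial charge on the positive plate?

Battery connected ⇒ V is held fixed.
C₂ = 0.0971 C₁ and Q = CV, so Q₂/Q₁ = C₂/C₁ = 0.0971.

Q₂/Q₁ ≈ 0.0971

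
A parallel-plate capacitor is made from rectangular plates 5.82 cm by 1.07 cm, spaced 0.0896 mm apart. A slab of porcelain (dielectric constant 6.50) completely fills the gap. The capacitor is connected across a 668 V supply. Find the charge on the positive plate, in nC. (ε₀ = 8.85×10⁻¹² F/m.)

A = 5.82 × 1.07 cm² = 6.23×10⁻⁴ m².
C = κε₀A/d = 6.50 × 8.85×10⁻¹² × 6.23×10⁻⁴ / 8.96×10⁻⁵ = 4.00×10⁻¹⁰ F.
Q = CV = 4.00×10⁻¹⁰ × 668 = 2.67×10⁻⁷ C.

Q ≈ 267 nC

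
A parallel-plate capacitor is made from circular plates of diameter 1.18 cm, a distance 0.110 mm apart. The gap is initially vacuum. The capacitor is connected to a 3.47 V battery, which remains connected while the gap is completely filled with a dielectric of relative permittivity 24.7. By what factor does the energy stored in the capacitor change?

24.7

Battery connected ⇒ V is held fixed.
C₂ = 24.7 C₁ and U = ½CV², so U₂/U₁ = C₂/C₁ = 24.7.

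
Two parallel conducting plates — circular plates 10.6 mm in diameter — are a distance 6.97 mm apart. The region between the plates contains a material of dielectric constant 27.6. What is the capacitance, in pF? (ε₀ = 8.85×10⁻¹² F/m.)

C ≈ 3.09 pF

A = π(10.6/2 mm)² = 8.82×10⁻⁵ m².
C = κε₀A/d = 27.6 × 8.85×10⁻¹² × 8.82×10⁻⁵ / 6.97×10⁻³ = 3.09×10⁻¹² F.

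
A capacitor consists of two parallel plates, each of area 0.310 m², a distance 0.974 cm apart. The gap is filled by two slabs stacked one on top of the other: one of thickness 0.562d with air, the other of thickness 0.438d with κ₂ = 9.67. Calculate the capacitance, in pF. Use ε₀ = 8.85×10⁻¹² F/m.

C ≈ 464 pF

Stacked slabs ⇒ two capacitors in series, each with the full plate area.
C₁ = κ₁ε₀A/d₁ = 1.00 × 8.85×10⁻¹² × 0.310 / 5.47×10⁻³ = 5.01×10⁻¹⁰ F.
C₂ = κ₂ε₀A/d₂ = 9.67 × 8.85×10⁻¹² × 0.310 / 4.27×10⁻³ = 6.22×10⁻⁹ F.
C = (1/C₁ + 1/C₂)⁻¹ = 4.64×10⁻¹⁰ F.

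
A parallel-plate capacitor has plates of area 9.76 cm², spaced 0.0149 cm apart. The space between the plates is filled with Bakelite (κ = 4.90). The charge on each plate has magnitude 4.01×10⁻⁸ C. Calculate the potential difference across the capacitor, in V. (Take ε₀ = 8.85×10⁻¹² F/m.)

A = 9.76 cm² = 9.76×10⁻⁴ m².
C = κε₀A/d = 4.90 × 8.85×10⁻¹² × 9.76×10⁻⁴ / 1.49×10⁻⁴ = 2.84×10⁻¹⁰ F.
V = Q/C = 4.01×10⁻⁸ / 2.84×10⁻¹⁰ = 1.41×10² V.

141 V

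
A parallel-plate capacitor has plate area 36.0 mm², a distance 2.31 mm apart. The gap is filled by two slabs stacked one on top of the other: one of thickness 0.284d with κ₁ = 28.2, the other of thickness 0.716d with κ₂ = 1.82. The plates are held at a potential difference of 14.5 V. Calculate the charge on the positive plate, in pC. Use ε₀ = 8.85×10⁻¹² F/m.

4.96 pC

A = 36.0 mm² = 3.60×10⁻⁵ m².
Stacked slabs ⇒ two capacitors in series, each with the full plate area.
C₁ = κ₁ε₀A/d₁ = 28.2 × 8.85×10⁻¹² × 3.60×10⁻⁵ / 6.56×10⁻⁴ = 1.37×10⁻¹¹ F.
C₂ = κ₂ε₀A/d₂ = 1.82 × 8.85×10⁻¹² × 3.60×10⁻⁵ / 1.65×10⁻³ = 3.51×10⁻¹³ F.
C = (1/C₁ + 1/C₂)⁻¹ = 3.42×10⁻¹³ F.
Q = CV = 3.42×10⁻¹³ × 14.5 = 4.96×10⁻¹² C.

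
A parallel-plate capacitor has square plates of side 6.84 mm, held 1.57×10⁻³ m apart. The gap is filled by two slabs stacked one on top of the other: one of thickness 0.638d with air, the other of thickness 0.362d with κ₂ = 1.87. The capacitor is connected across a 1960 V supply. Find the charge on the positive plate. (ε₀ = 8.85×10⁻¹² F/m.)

A = (6.84 mm)² = 4.68×10⁻⁵ m².
Stacked slabs ⇒ two capacitors in series, each with the full plate area.
C₁ = κ₁ε₀A/d₁ = 1.00 × 8.85×10⁻¹² × 4.68×10⁻⁵ / 1.00×10⁻³ = 4.13×10⁻¹³ F.
C₂ = κ₂ε₀A/d₂ = 1.87 × 8.85×10⁻¹² × 4.68×10⁻⁵ / 5.68×10⁻⁴ = 1.36×10⁻¹² F.
C = (1/C₁ + 1/C₂)⁻¹ = 3.17×10⁻¹³ F.
Q = CV = 3.17×10⁻¹³ × 1960 = 6.22×10⁻¹⁰ C.

Q ≈ 0.622 nC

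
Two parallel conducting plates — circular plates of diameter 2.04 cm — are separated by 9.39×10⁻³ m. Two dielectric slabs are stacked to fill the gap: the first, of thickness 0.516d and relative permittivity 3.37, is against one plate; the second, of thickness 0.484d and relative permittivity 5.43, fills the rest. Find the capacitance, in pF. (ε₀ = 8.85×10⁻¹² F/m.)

C ≈ 1.27 pF

A = π(2.04/2 cm)² = 3.27×10⁻⁴ m².
Stacked slabs ⇒ two capacitors in series, each with the full plate area.
C₁ = κ₁ε₀A/d₁ = 3.37 × 8.85×10⁻¹² × 3.27×10⁻⁴ / 4.85×10⁻³ = 2.01×10⁻¹² F.
C₂ = κ₂ε₀A/d₂ = 5.43 × 8.85×10⁻¹² × 3.27×10⁻⁴ / 4.54×10⁻³ = 3.46×10⁻¹² F.
C = (1/C₁ + 1/C₂)⁻¹ = 1.27×10⁻¹² F.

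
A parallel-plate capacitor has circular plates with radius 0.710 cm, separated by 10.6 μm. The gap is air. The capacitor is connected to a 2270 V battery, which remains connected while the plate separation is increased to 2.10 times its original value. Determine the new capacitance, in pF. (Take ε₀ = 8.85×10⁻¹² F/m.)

63.0 pF

A = π(0.710 cm)² = 1.58×10⁻⁴ m².
Initially C₁ = ε₀A/d = 8.85×10⁻¹² × 1.58×10⁻⁴ / 1.06×10⁻⁵ = 1.32×10⁻¹⁰ F.
C = ε₀A/d scales as 1/d, so C₂/C₁ = d₁/d₂ = 1/2.10 = 0.476.
C₂ = 0.476 × 1.32×10⁻¹⁰ = 6.30×10⁻¹¹ F.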